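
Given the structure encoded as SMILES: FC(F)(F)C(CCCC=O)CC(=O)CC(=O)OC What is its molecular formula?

C11H15F3O4

Walk through each heavy atom and fill implicit hydrogens from standard valence (C 4, N 3, O 2, S 2, halogen 1):
  atom 1: F (halogen, monovalent) → 0 H
  atom 2: C, bond orders sum to 4 (valence 4) → 0 H
  atom 3: F (halogen, monovalent) → 0 H
  atom 4: F (halogen, monovalent) → 0 H
  atom 5: C, bond orders sum to 3 (valence 4) → 1 H
  atom 6: C, bond orders sum to 2 (valence 4) → 2 H
  atom 7: C, bond orders sum to 2 (valence 4) → 2 H
  atom 8: C, bond orders sum to 2 (valence 4) → 2 H
  atom 9: C, bond orders sum to 3 (valence 4) → 1 H
  atom 10: O, bond orders sum to 2 (valence 2) → 0 H
  atom 11: C, bond orders sum to 2 (valence 4) → 2 H
  atom 12: C, bond orders sum to 4 (valence 4) → 0 H
  atom 13: O, bond orders sum to 2 (valence 2) → 0 H
  atom 14: C, bond orders sum to 2 (valence 4) → 2 H
  atom 15: C, bond orders sum to 4 (valence 4) → 0 H
  atom 16: O, bond orders sum to 2 (valence 2) → 0 H
  atom 17: O, bond orders sum to 2 (valence 2) → 0 H
  atom 18: C, bond orders sum to 1 (valence 4) → 3 H
Totals → C:11, H:15, F:3, O:4.
In Hill order: C11H15F3O4.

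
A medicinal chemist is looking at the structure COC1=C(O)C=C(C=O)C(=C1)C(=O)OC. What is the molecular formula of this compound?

C10H10O5

Walk through each heavy atom and fill implicit hydrogens from standard valence (C 4, N 3, O 2, S 2, halogen 1):
  atom 1: C, bond orders sum to 1 (valence 4) → 3 H
  atom 2: O, bond orders sum to 2 (valence 2) → 0 H
  atom 3: C, bond orders sum to 4 (valence 4) → 0 H
  atom 4: C, bond orders sum to 4 (valence 4) → 0 H
  atom 5: O, bond orders sum to 1 (valence 2) → 1 H
  atom 6: C, bond orders sum to 3 (valence 4) → 1 H
  atom 7: C, bond orders sum to 4 (valence 4) → 0 H
  atom 8: C, bond orders sum to 3 (valence 4) → 1 H
  atom 9: O, bond orders sum to 2 (valence 2) → 0 H
  atom 10: C, bond orders sum to 4 (valence 4) → 0 H
  atom 11: C, bond orders sum to 3 (valence 4) → 1 H
  atom 12: C, bond orders sum to 4 (valence 4) → 0 H
  atom 13: O, bond orders sum to 2 (valence 2) → 0 H
  atom 14: O, bond orders sum to 2 (valence 2) → 0 H
  atom 15: C, bond orders sum to 1 (valence 4) → 3 H
Totals → C:10, H:10, O:5.
In Hill order: C10H10O5.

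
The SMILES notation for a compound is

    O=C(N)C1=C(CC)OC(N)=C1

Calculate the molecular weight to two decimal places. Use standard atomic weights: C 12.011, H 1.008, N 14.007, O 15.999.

154.17 g/mol

First, the molecular formula is C7H10N2O2 (counting implicit H from valence).
  C: 7 × 12.011 = 84.077
  H: 10 × 1.008 = 10.080
  N: 2 × 14.007 = 28.014
  O: 2 × 15.999 = 31.998
Sum: 7×12.011 + 10×1.008 + 2×14.007 + 2×15.999 = 154.169 → 154.17 g/mol.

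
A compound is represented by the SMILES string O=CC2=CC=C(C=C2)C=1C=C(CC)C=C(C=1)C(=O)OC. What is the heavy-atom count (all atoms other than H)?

20

Every atom symbol written in the SMILES (organic subset) is one heavy atom; implicit H are not written.
Heavy atoms by element → C:17, O:3.
Total: 20.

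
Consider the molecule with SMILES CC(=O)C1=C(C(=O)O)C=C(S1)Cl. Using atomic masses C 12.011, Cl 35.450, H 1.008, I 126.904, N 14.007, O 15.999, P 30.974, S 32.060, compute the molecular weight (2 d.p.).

204.62 g/mol

First, the molecular formula is C7H5ClO3S (counting implicit H from valence).
  C: 7 × 12.011 = 84.077
  Cl: 1 × 35.450 = 35.450
  H: 5 × 1.008 = 5.040
  O: 3 × 15.999 = 47.997
  S: 1 × 32.060 = 32.060
Sum: 7×12.011 + 1×35.450 + 5×1.008 + 3×15.999 + 1×32.060 = 204.624 → 204.62 g/mol.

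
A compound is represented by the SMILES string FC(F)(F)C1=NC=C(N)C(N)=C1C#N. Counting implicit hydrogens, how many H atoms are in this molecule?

5

Walk through each heavy atom and fill implicit hydrogens from standard valence (C 4, N 3, O 2, S 2, halogen 1):
  atom 1: F (halogen, monovalent) → 0 H
  atom 2: C, bond orders sum to 4 (valence 4) → 0 H
  atom 3: F (halogen, monovalent) → 0 H
  atom 4: F (halogen, monovalent) → 0 H
  atom 5: C, bond orders sum to 4 (valence 4) → 0 H
  atom 6: N, bond orders sum to 3 (valence 3) → 0 H
  atom 7: C, bond orders sum to 3 (valence 4) → 1 H
  atom 8: C, bond orders sum to 4 (valence 4) → 0 H
  atom 9: N, bond orders sum to 1 (valence 3) → 2 H
  atom 10: C, bond orders sum to 4 (valence 4) → 0 H
  atom 11: N, bond orders sum to 1 (valence 3) → 2 H
  atom 12: C, bond orders sum to 4 (valence 4) → 0 H
  atom 13: C, bond orders sum to 4 (valence 4) → 0 H
  atom 14: N, bond orders sum to 3 (valence 3) → 0 H
Total hydrogens: 5.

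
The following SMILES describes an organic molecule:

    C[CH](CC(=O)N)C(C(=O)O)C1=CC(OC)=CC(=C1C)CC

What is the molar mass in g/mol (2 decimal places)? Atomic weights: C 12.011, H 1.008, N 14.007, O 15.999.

293.36 g/mol

First, the molecular formula is C16H23NO4 (counting implicit H from valence).
  C: 16 × 12.011 = 192.176
  H: 23 × 1.008 = 23.184
  N: 1 × 14.007 = 14.007
  O: 4 × 15.999 = 63.996
Sum: 16×12.011 + 23×1.008 + 1×14.007 + 4×15.999 = 293.363 → 293.36 g/mol.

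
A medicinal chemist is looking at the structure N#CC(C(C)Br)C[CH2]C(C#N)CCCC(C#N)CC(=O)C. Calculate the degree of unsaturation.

Degree of unsaturation = (number of rings) + (number of π bonds).
Ring closures in the SMILES: 0.
π bonds: 1 double bond (each 1 DoU), 3 triple bonds (each 2 DoU) → 7 DoU from unsaturation.
Total DoU = 0 + 7 = 7.

7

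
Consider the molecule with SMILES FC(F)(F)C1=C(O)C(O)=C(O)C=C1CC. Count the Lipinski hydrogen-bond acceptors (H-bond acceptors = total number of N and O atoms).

3

N atoms: 0; O atoms: 3.
Lipinski HBA = 0 + 3 = 3.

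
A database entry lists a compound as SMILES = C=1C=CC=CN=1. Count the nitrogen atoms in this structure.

1

Scan the SMILES for N atoms (remember two-letter symbols like Cl and Br are single atoms).
Nitrogen count: 1.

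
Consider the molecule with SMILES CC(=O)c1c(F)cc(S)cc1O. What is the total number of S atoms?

Scan the SMILES for S atoms (remember two-letter symbols like Cl and Br are single atoms).
Sulfur count: 1.

1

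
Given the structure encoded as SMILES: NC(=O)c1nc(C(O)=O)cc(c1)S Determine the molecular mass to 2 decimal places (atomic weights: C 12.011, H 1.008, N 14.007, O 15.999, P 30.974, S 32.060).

198.20 g/mol

First, the molecular formula is C7H6N2O3S (counting implicit H from valence).
  C: 7 × 12.011 = 84.077
  H: 6 × 1.008 = 6.048
  N: 2 × 14.007 = 28.014
  O: 3 × 15.999 = 47.997
  S: 1 × 32.060 = 32.060
Sum: 7×12.011 + 6×1.008 + 2×14.007 + 3×15.999 + 1×32.060 = 198.196 → 198.20 g/mol.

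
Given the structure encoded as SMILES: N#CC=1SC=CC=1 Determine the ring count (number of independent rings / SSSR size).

1

In SMILES, each pair of matching ring-closure digits denotes one ring-closing bond; the number of such bonds equals the number of independent rings.
Ring-closure bonds here: 1.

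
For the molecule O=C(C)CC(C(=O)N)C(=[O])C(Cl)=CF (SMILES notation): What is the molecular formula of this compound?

C8H9ClFNO3

Walk through each heavy atom and fill implicit hydrogens from standard valence (C 4, N 3, O 2, S 2, halogen 1):
  atom 1: O, bond orders sum to 2 (valence 2) → 0 H
  atom 2: C, bond orders sum to 4 (valence 4) → 0 H
  atom 3: C, bond orders sum to 1 (valence 4) → 3 H
  atom 4: C, bond orders sum to 2 (valence 4) → 2 H
  atom 5: C, bond orders sum to 3 (valence 4) → 1 H
  atom 6: C, bond orders sum to 4 (valence 4) → 0 H
  atom 7: O, bond orders sum to 2 (valence 2) → 0 H
  atom 8: N, bond orders sum to 1 (valence 3) → 2 H
  atom 9: C, bond orders sum to 4 (valence 4) → 0 H
  atom 10: O with explicit H count 0
  atom 11: C, bond orders sum to 4 (valence 4) → 0 H
  atom 12: Cl (halogen, monovalent) → 0 H
  atom 13: C, bond orders sum to 3 (valence 4) → 1 H
  atom 14: F (halogen, monovalent) → 0 H
Totals → C:8, H:9, Cl:1, F:1, N:1, O:3.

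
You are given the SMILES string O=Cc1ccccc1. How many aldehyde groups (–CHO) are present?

The aldehyde motif appears at heavy-atom position 2 in the SMILES.
Aldehyde count: 1.

1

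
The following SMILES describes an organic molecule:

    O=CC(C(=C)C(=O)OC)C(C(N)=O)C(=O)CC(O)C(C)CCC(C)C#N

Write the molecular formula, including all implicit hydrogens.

Walk through each heavy atom and fill implicit hydrogens from standard valence (C 4, N 3, O 2, S 2, halogen 1):
  atom 1: O, bond orders sum to 2 (valence 2) → 0 H
  atom 2: C, bond orders sum to 3 (valence 4) → 1 H
  atom 3: C, bond orders sum to 3 (valence 4) → 1 H
  atom 4: C, bond orders sum to 4 (valence 4) → 0 H
  atom 5: C, bond orders sum to 2 (valence 4) → 2 H
  atom 6: C, bond orders sum to 4 (valence 4) → 0 H
  atom 7: O, bond orders sum to 2 (valence 2) → 0 H
  atom 8: O, bond orders sum to 2 (valence 2) → 0 H
  atom 9: C, bond orders sum to 1 (valence 4) → 3 H
  atom 10: C, bond orders sum to 3 (valence 4) → 1 H
  atom 11: C, bond orders sum to 4 (valence 4) → 0 H
  atom 12: N, bond orders sum to 1 (valence 3) → 2 H
  atom 13: O, bond orders sum to 2 (valence 2) → 0 H
  atom 14: C, bond orders sum to 4 (valence 4) → 0 H
  atom 15: O, bond orders sum to 2 (valence 2) → 0 H
  atom 16: C, bond orders sum to 2 (valence 4) → 2 H
  atom 17: C, bond orders sum to 3 (valence 4) → 1 H
  atom 18: O, bond orders sum to 1 (valence 2) → 1 H
  atom 19: C, bond orders sum to 3 (valence 4) → 1 H
  atom 20: C, bond orders sum to 1 (valence 4) → 3 H
  atom 21: C, bond orders sum to 2 (valence 4) → 2 H
  atom 22: C, bond orders sum to 2 (valence 4) → 2 H
  atom 23: C, bond orders sum to 3 (valence 4) → 1 H
  atom 24: C, bond orders sum to 1 (valence 4) → 3 H
  atom 25: C, bond orders sum to 4 (valence 4) → 0 H
  atom 26: N, bond orders sum to 3 (valence 3) → 0 H
Totals → C:18, H:26, N:2, O:6.

C18H26N2O6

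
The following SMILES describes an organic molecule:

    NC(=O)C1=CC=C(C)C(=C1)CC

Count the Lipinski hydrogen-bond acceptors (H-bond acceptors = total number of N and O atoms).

2

N atoms: 1; O atoms: 1.
Lipinski HBA = 1 + 1 = 2.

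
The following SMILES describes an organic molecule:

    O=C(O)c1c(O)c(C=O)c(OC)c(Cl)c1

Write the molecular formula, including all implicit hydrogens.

C9H7ClO5

Walk through each heavy atom and fill implicit hydrogens from standard valence (C 4, N 3, O 2, S 2, halogen 1); for lowercase aromatic atoms, an aromatic c carries 1 H when it has two neighbours and 0 H with three, and aromatic n carries 0 H:
  atom 1: O, bond orders sum to 2 (valence 2) → 0 H
  atom 2: C, bond orders sum to 4 (valence 4) → 0 H
  atom 3: O, bond orders sum to 1 (valence 2) → 1 H
  atom 4: aromatic c, 3 neighbours → 0 H
  atom 5: aromatic c, 3 neighbours → 0 H
  atom 6: O, bond orders sum to 1 (valence 2) → 1 H
  atom 7: aromatic c, 3 neighbours → 0 H
  atom 8: C, bond orders sum to 3 (valence 4) → 1 H
  atom 9: O, bond orders sum to 2 (valence 2) → 0 H
  atom 10: aromatic c, 3 neighbours → 0 H
  atom 11: O, bond orders sum to 2 (valence 2) → 0 H
  atom 12: C, bond orders sum to 1 (valence 4) → 3 H
  atom 13: aromatic c, 3 neighbours → 0 H
  atom 14: Cl (halogen, monovalent) → 0 H
  atom 15: aromatic c, 2 neighbours → 1 H
Totals → C:9, H:7, Cl:1, O:5.
In Hill order: C9H7ClO5.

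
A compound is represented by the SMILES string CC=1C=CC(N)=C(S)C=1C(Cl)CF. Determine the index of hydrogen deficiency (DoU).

Degree of unsaturation = (number of rings) + (number of π bonds).
Ring closures in the SMILES: 1.
π bonds: 3 double bonds (each 1 DoU) → 3 DoU from unsaturation.
Total DoU = 1 + 3 = 4.

4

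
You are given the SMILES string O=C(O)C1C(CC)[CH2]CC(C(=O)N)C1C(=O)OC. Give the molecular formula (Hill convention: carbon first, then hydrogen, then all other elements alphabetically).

Walk through each heavy atom and fill implicit hydrogens from standard valence (C 4, N 3, O 2, S 2, halogen 1):
  atom 1: O, bond orders sum to 2 (valence 2) → 0 H
  atom 2: C, bond orders sum to 4 (valence 4) → 0 H
  atom 3: O, bond orders sum to 1 (valence 2) → 1 H
  atom 4: C, bond orders sum to 3 (valence 4) → 1 H
  atom 5: C, bond orders sum to 3 (valence 4) → 1 H
  atom 6: C, bond orders sum to 2 (valence 4) → 2 H
  atom 7: C, bond orders sum to 1 (valence 4) → 3 H
  atom 8: C with explicit H count 2
  atom 9: C, bond orders sum to 2 (valence 4) → 2 H
  atom 10: C, bond orders sum to 3 (valence 4) → 1 H
  atom 11: C, bond orders sum to 4 (valence 4) → 0 H
  atom 12: O, bond orders sum to 2 (valence 2) → 0 H
  atom 13: N, bond orders sum to 1 (valence 3) → 2 H
  atom 14: C, bond orders sum to 3 (valence 4) → 1 H
  atom 15: C, bond orders sum to 4 (valence 4) → 0 H
  atom 16: O, bond orders sum to 2 (valence 2) → 0 H
  atom 17: O, bond orders sum to 2 (valence 2) → 0 H
  atom 18: C, bond orders sum to 1 (valence 4) → 3 H
Totals → C:12, H:19, N:1, O:5.
In Hill order: C12H19NO5.

C12H19NO5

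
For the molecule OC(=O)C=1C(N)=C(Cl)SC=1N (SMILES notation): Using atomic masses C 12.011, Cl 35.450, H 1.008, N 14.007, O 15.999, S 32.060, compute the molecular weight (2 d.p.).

192.62 g/mol

First, the molecular formula is C5H5ClN2O2S (counting implicit H from valence).
  C: 5 × 12.011 = 60.055
  Cl: 1 × 35.450 = 35.450
  H: 5 × 1.008 = 5.040
  N: 2 × 14.007 = 28.014
  O: 2 × 15.999 = 31.998
  S: 1 × 32.060 = 32.060
Sum: 5×12.011 + 1×35.450 + 5×1.008 + 2×14.007 + 2×15.999 + 1×32.060 = 192.617 → 192.62 g/mol.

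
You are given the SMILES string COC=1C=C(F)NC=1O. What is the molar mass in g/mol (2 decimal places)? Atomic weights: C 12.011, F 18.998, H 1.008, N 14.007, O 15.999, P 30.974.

First, the molecular formula is C5H6FNO2 (counting implicit H from valence).
  C: 5 × 12.011 = 60.055
  F: 1 × 18.998 = 18.998
  H: 6 × 1.008 = 6.048
  N: 1 × 14.007 = 14.007
  O: 2 × 15.999 = 31.998
Sum: 5×12.011 + 1×18.998 + 6×1.008 + 1×14.007 + 2×15.999 = 131.106 → 131.11 g/mol.

131.11 g/mol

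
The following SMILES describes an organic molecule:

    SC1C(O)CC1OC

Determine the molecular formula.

Walk through each heavy atom and fill implicit hydrogens from standard valence (C 4, N 3, O 2, S 2, halogen 1):
  atom 1: S, bond orders sum to 1 (valence 2) → 1 H
  atom 2: C, bond orders sum to 3 (valence 4) → 1 H
  atom 3: C, bond orders sum to 3 (valence 4) → 1 H
  atom 4: O, bond orders sum to 1 (valence 2) → 1 H
  atom 5: C, bond orders sum to 2 (valence 4) → 2 H
  atom 6: C, bond orders sum to 3 (valence 4) → 1 H
  atom 7: O, bond orders sum to 2 (valence 2) → 0 H
  atom 8: C, bond orders sum to 1 (valence 4) → 3 H
Totals → C:5, H:10, O:2, S:1.
In Hill order: C5H10O2S.

C5H10O2S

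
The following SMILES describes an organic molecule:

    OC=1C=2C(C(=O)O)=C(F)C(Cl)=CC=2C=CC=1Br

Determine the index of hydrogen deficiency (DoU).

Molecular formula: C11H5BrClFO3.
DoU = (2C + 2 + N − H − X) / 2, where X is the halogen count and O/S are ignored.
    = (2·11 + 2 + 0 − 5 − 3) / 2 = 16 / 2 = 8.

8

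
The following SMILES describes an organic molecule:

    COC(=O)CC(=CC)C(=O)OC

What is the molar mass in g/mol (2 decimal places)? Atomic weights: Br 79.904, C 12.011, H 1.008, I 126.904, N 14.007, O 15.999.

172.18 g/mol

First, the molecular formula is C8H12O4 (counting implicit H from valence).
  C: 8 × 12.011 = 96.088
  H: 12 × 1.008 = 12.096
  O: 4 × 15.999 = 63.996
Sum: 8×12.011 + 12×1.008 + 4×15.999 = 172.180 → 172.18 g/mol.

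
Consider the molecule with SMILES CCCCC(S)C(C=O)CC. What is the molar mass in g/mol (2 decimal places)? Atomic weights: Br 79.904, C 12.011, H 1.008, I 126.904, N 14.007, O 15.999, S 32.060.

First, the molecular formula is C9H18OS (counting implicit H from valence).
  C: 9 × 12.011 = 108.099
  H: 18 × 1.008 = 18.144
  O: 1 × 15.999 = 15.999
  S: 1 × 32.060 = 32.060
Sum: 9×12.011 + 18×1.008 + 1×15.999 + 1×32.060 = 174.302 → 174.30 g/mol.

174.30 g/mol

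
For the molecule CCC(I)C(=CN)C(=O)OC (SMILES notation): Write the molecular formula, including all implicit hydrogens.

C7H12INO2

Walk through each heavy atom and fill implicit hydrogens from standard valence (C 4, N 3, O 2, S 2, halogen 1):
  atom 1: C, bond orders sum to 1 (valence 4) → 3 H
  atom 2: C, bond orders sum to 2 (valence 4) → 2 H
  atom 3: C, bond orders sum to 3 (valence 4) → 1 H
  atom 4: I (halogen, monovalent) → 0 H
  atom 5: C, bond orders sum to 4 (valence 4) → 0 H
  atom 6: C, bond orders sum to 3 (valence 4) → 1 H
  atom 7: N, bond orders sum to 1 (valence 3) → 2 H
  atom 8: C, bond orders sum to 4 (valence 4) → 0 H
  atom 9: O, bond orders sum to 2 (valence 2) → 0 H
  atom 10: O, bond orders sum to 2 (valence 2) → 0 H
  atom 11: C, bond orders sum to 1 (valence 4) → 3 H
Totals → C:7, H:12, I:1, N:1, O:2.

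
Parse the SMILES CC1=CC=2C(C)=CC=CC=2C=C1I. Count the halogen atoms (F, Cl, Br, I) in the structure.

1

Halogen atoms appear at heavy-atom position 13 (1×I).
Halogen count: 1.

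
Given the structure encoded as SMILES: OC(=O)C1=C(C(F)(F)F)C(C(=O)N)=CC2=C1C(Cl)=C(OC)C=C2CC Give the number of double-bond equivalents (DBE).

9

Degree of unsaturation = (number of rings) + (number of π bonds).
Ring closures in the SMILES: 2.
π bonds: 7 double bonds (each 1 DoU) → 7 DoU from unsaturation.
Total DoU = 2 + 7 = 9.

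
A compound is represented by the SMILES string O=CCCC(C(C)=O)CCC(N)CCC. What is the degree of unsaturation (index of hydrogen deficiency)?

2

Molecular formula: C12H23NO2.
DoU = (2C + 2 + N − H − X) / 2, where X is the halogen count and O/S are ignored.
    = (2·12 + 2 + 1 − 23 − 0) / 2 = 4 / 2 = 2.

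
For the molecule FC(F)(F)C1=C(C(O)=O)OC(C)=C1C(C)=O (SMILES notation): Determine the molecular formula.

C9H7F3O4

Walk through each heavy atom and fill implicit hydrogens from standard valence (C 4, N 3, O 2, S 2, halogen 1):
  atom 1: F (halogen, monovalent) → 0 H
  atom 2: C, bond orders sum to 4 (valence 4) → 0 H
  atom 3: F (halogen, monovalent) → 0 H
  atom 4: F (halogen, monovalent) → 0 H
  atom 5: C, bond orders sum to 4 (valence 4) → 0 H
  atom 6: C, bond orders sum to 4 (valence 4) → 0 H
  atom 7: C, bond orders sum to 4 (valence 4) → 0 H
  atom 8: O, bond orders sum to 1 (valence 2) → 1 H
  atom 9: O, bond orders sum to 2 (valence 2) → 0 H
  atom 10: O, bond orders sum to 2 (valence 2) → 0 H
  atom 11: C, bond orders sum to 4 (valence 4) → 0 H
  atom 12: C, bond orders sum to 1 (valence 4) → 3 H
  atom 13: C, bond orders sum to 4 (valence 4) → 0 H
  atom 14: C, bond orders sum to 4 (valence 4) → 0 H
  atom 15: C, bond orders sum to 1 (valence 4) → 3 H
  atom 16: O, bond orders sum to 2 (valence 2) → 0 H
Totals → C:9, H:7, F:3, O:4.
In Hill order: C9H7F3O4.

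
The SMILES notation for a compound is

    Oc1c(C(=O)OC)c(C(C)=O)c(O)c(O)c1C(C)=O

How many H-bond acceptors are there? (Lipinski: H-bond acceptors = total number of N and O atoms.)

N atoms: 0; O atoms: 7.
Lipinski HBA = 0 + 7 = 7.

7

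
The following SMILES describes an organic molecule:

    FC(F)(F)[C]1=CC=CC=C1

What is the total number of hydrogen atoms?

5

Walk through each heavy atom and fill implicit hydrogens from standard valence (C 4, N 3, O 2, S 2, halogen 1):
  atom 1: F (halogen, monovalent) → 0 H
  atom 2: C, bond orders sum to 4 (valence 4) → 0 H
  atom 3: F (halogen, monovalent) → 0 H
  atom 4: F (halogen, monovalent) → 0 H
  atom 5: C with explicit H count 0
  atom 6: C, bond orders sum to 3 (valence 4) → 1 H
  atom 7: C, bond orders sum to 3 (valence 4) → 1 H
  atom 8: C, bond orders sum to 3 (valence 4) → 1 H
  atom 9: C, bond orders sum to 3 (valence 4) → 1 H
  atom 10: C, bond orders sum to 3 (valence 4) → 1 H
Total hydrogens: 5.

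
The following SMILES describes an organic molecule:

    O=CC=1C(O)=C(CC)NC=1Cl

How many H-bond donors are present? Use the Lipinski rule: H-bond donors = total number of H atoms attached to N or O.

2

Donors: find every N or O and count the H atoms it carries.
  atom 1 (O): bond orders sum to 2 → 0 H
  atom 5 (O): bond orders sum to 1 → 1 H
  atom 9 (N): bond orders sum to 2 → 1 H
Lipinski HBD = 2.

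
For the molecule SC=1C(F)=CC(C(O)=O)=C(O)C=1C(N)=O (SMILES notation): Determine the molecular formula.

C8H6FNO4S

Walk through each heavy atom and fill implicit hydrogens from standard valence (C 4, N 3, O 2, S 2, halogen 1):
  atom 1: S, bond orders sum to 1 (valence 2) → 1 H
  atom 2: C, bond orders sum to 4 (valence 4) → 0 H
  atom 3: C, bond orders sum to 4 (valence 4) → 0 H
  atom 4: F (halogen, monovalent) → 0 H
  atom 5: C, bond orders sum to 3 (valence 4) → 1 H
  atom 6: C, bond orders sum to 4 (valence 4) → 0 H
  atom 7: C, bond orders sum to 4 (valence 4) → 0 H
  atom 8: O, bond orders sum to 1 (valence 2) → 1 H
  atom 9: O, bond orders sum to 2 (valence 2) → 0 H
  atom 10: C, bond orders sum to 4 (valence 4) → 0 H
  atom 11: O, bond orders sum to 1 (valence 2) → 1 H
  atom 12: C, bond orders sum to 4 (valence 4) → 0 H
  atom 13: C, bond orders sum to 4 (valence 4) → 0 H
  atom 14: N, bond orders sum to 1 (valence 3) → 2 H
  atom 15: O, bond orders sum to 2 (valence 2) → 0 H
Totals → C:8, H:6, F:1, N:1, O:4, S:1.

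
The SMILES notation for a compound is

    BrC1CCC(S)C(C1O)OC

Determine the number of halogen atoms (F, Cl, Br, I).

1

Halogen atoms appear at heavy-atom position 1 (1×Br).
Other groups present: 1 ether, 1 hydroxyl, 1 thiol.
Halogen count: 1.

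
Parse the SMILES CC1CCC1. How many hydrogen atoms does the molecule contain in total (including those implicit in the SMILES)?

Walk through each heavy atom and fill implicit hydrogens from standard valence (C 4, N 3, O 2, S 2, halogen 1):
  atom 1: C, bond orders sum to 1 (valence 4) → 3 H
  atom 2: C, bond orders sum to 3 (valence 4) → 1 H
  atom 3: C, bond orders sum to 2 (valence 4) → 2 H
  atom 4: C, bond orders sum to 2 (valence 4) → 2 H
  atom 5: C, bond orders sum to 2 (valence 4) → 2 H
Total hydrogens: 10.

10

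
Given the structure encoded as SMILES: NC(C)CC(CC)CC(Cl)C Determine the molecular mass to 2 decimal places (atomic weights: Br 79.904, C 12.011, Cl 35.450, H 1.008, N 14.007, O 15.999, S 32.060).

177.72 g/mol

First, the molecular formula is C9H20ClN (counting implicit H from valence).
  C: 9 × 12.011 = 108.099
  Cl: 1 × 35.450 = 35.450
  H: 20 × 1.008 = 20.160
  N: 1 × 14.007 = 14.007
Sum: 9×12.011 + 1×35.450 + 20×1.008 + 1×14.007 = 177.716 → 177.72 g/mol.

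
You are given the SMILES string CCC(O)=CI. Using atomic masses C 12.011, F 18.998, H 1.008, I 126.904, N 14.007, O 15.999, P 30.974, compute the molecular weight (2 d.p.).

First, the molecular formula is C4H7IO (counting implicit H from valence).
  C: 4 × 12.011 = 48.044
  H: 7 × 1.008 = 7.056
  I: 1 × 126.904 = 126.904
  O: 1 × 15.999 = 15.999
Sum: 4×12.011 + 7×1.008 + 1×126.904 + 1×15.999 = 198.003 → 198.00 g/mol.

198.00 g/mol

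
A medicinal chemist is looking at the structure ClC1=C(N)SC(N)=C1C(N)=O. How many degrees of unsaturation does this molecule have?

Degree of unsaturation = (number of rings) + (number of π bonds).
Ring closures in the SMILES: 1.
π bonds: 3 double bonds (each 1 DoU) → 3 DoU from unsaturation.
Total DoU = 1 + 3 = 4.

4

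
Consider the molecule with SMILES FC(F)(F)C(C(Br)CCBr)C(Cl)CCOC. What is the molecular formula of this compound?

Walk through each heavy atom and fill implicit hydrogens from standard valence (C 4, N 3, O 2, S 2, halogen 1):
  atom 1: F (halogen, monovalent) → 0 H
  atom 2: C, bond orders sum to 4 (valence 4) → 0 H
  atom 3: F (halogen, monovalent) → 0 H
  atom 4: F (halogen, monovalent) → 0 H
  atom 5: C, bond orders sum to 3 (valence 4) → 1 H
  atom 6: C, bond orders sum to 3 (valence 4) → 1 H
  atom 7: Br (halogen, monovalent) → 0 H
  atom 8: C, bond orders sum to 2 (valence 4) → 2 H
  atom 9: C, bond orders sum to 2 (valence 4) → 2 H
  atom 10: Br (halogen, monovalent) → 0 H
  atom 11: C, bond orders sum to 3 (valence 4) → 1 H
  atom 12: Cl (halogen, monovalent) → 0 H
  atom 13: C, bond orders sum to 2 (valence 4) → 2 H
  atom 14: C, bond orders sum to 2 (valence 4) → 2 H
  atom 15: O, bond orders sum to 2 (valence 2) → 0 H
  atom 16: C, bond orders sum to 1 (valence 4) → 3 H
Totals → C:9, H:14, Br:2, Cl:1, F:3, O:1.

C9H14Br2ClF3O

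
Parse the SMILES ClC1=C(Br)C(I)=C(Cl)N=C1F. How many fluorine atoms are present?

Scan the SMILES for F atoms (remember two-letter symbols like Cl and Br are single atoms).
Fluorine count: 1.

1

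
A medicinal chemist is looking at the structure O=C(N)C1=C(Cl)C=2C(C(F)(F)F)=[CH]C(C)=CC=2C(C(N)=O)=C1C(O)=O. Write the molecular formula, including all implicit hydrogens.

C15H10ClF3N2O4

Walk through each heavy atom and fill implicit hydrogens from standard valence (C 4, N 3, O 2, S 2, halogen 1):
  atom 1: O, bond orders sum to 2 (valence 2) → 0 H
  atom 2: C, bond orders sum to 4 (valence 4) → 0 H
  atom 3: N, bond orders sum to 1 (valence 3) → 2 H
  atom 4: C, bond orders sum to 4 (valence 4) → 0 H
  atom 5: C, bond orders sum to 4 (valence 4) → 0 H
  atom 6: Cl (halogen, monovalent) → 0 H
  atom 7: C, bond orders sum to 4 (valence 4) → 0 H
  atom 8: C, bond orders sum to 4 (valence 4) → 0 H
  atom 9: C, bond orders sum to 4 (valence 4) → 0 H
  atom 10: F (halogen, monovalent) → 0 H
  atom 11: F (halogen, monovalent) → 0 H
  atom 12: F (halogen, monovalent) → 0 H
  atom 13: C with explicit H count 1
  atom 14: C, bond orders sum to 4 (valence 4) → 0 H
  atom 15: C, bond orders sum to 1 (valence 4) → 3 H
  atom 16: C, bond orders sum to 3 (valence 4) → 1 H
  atom 17: C, bond orders sum to 4 (valence 4) → 0 H
  atom 18: C, bond orders sum to 4 (valence 4) → 0 H
  atom 19: C, bond orders sum to 4 (valence 4) → 0 H
  atom 20: N, bond orders sum to 1 (valence 3) → 2 H
  atom 21: O, bond orders sum to 2 (valence 2) → 0 H
  atom 22: C, bond orders sum to 4 (valence 4) → 0 H
  atom 23: C, bond orders sum to 4 (valence 4) → 0 H
  atom 24: O, bond orders sum to 1 (valence 2) → 1 H
  atom 25: O, bond orders sum to 2 (valence 2) → 0 H
Totals → C:15, H:10, Cl:1, F:3, N:2, O:4.
In Hill order: C15H10ClF3N2O4.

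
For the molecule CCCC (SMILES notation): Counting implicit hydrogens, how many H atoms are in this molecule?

Walk through each heavy atom and fill implicit hydrogens from standard valence (C 4, N 3, O 2, S 2, halogen 1):
  atom 1: C, bond orders sum to 1 (valence 4) → 3 H
  atom 2: C, bond orders sum to 2 (valence 4) → 2 H
  atom 3: C, bond orders sum to 2 (valence 4) → 2 H
  atom 4: C, bond orders sum to 1 (valence 4) → 3 H
Total hydrogens: 10.

10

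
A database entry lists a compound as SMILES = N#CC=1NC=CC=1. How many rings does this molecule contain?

1

In SMILES, each pair of matching ring-closure digits denotes one ring-closing bond; the number of such bonds equals the number of independent rings.
Ring-closure bonds here: 1.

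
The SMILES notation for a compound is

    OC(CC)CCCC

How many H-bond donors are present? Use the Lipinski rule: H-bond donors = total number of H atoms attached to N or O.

1

Donors: find every N or O and count the H atoms it carries.
  atom 1 (O): bond orders sum to 1 → 1 H
Lipinski HBD = 1.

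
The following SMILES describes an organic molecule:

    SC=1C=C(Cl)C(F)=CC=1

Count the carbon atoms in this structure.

6

Count every carbon token in the SMILES (each C, including those in ring-closure positions and inside branches).
Carbon count: 6.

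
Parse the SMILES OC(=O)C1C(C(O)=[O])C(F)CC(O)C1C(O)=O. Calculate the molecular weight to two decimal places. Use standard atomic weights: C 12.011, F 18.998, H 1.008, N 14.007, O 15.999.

First, the molecular formula is C9H11FO7 (counting implicit H from valence).
  C: 9 × 12.011 = 108.099
  F: 1 × 18.998 = 18.998
  H: 11 × 1.008 = 11.088
  O: 7 × 15.999 = 111.993
Sum: 9×12.011 + 1×18.998 + 11×1.008 + 7×15.999 = 250.178 → 250.18 g/mol.

250.18 g/mol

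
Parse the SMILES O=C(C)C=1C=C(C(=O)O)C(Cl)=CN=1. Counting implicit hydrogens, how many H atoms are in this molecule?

Walk through each heavy atom and fill implicit hydrogens from standard valence (C 4, N 3, O 2, S 2, halogen 1):
  atom 1: O, bond orders sum to 2 (valence 2) → 0 H
  atom 2: C, bond orders sum to 4 (valence 4) → 0 H
  atom 3: C, bond orders sum to 1 (valence 4) → 3 H
  atom 4: C, bond orders sum to 4 (valence 4) → 0 H
  atom 5: C, bond orders sum to 3 (valence 4) → 1 H
  atom 6: C, bond orders sum to 4 (valence 4) → 0 H
  atom 7: C, bond orders sum to 4 (valence 4) → 0 H
  atom 8: O, bond orders sum to 2 (valence 2) → 0 H
  atom 9: O, bond orders sum to 1 (valence 2) → 1 H
  atom 10: C, bond orders sum to 4 (valence 4) → 0 H
  atom 11: Cl (halogen, monovalent) → 0 H
  atom 12: C, bond orders sum to 3 (valence 4) → 1 H
  atom 13: N, bond orders sum to 3 (valence 3) → 0 H
Total hydrogens: 6.

6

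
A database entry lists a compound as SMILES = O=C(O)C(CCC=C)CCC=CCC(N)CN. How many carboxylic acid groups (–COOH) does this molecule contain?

1

The carboxylic acid motif appears at heavy-atom position 2 in the SMILES.
Other groups present: 2 alkene, 2 primary amine.
Carboxylic acid count: 1.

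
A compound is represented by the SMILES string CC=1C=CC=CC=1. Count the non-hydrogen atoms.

7

Every atom symbol written in the SMILES (organic subset) is one heavy atom; implicit H are not written.
Heavy atoms by element → C:7.
Total: 7.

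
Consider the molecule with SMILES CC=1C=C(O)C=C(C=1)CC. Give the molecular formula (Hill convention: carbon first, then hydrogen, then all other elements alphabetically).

Walk through each heavy atom and fill implicit hydrogens from standard valence (C 4, N 3, O 2, S 2, halogen 1):
  atom 1: C, bond orders sum to 1 (valence 4) → 3 H
  atom 2: C, bond orders sum to 4 (valence 4) → 0 H
  atom 3: C, bond orders sum to 3 (valence 4) → 1 H
  atom 4: C, bond orders sum to 4 (valence 4) → 0 H
  atom 5: O, bond orders sum to 1 (valence 2) → 1 H
  atom 6: C, bond orders sum to 3 (valence 4) → 1 H
  atom 7: C, bond orders sum to 4 (valence 4) → 0 H
  atom 8: C, bond orders sum to 3 (valence 4) → 1 H
  atom 9: C, bond orders sum to 2 (valence 4) → 2 H
  atom 10: C, bond orders sum to 1 (valence 4) → 3 H
Totals → C:9, H:12, O:1.

C9H12O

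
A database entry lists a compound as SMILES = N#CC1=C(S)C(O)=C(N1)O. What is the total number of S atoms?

Scan the SMILES for S atoms (remember two-letter symbols like Cl and Br are single atoms).
Sulfur count: 1.

1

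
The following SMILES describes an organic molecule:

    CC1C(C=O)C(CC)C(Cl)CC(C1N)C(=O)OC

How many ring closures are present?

1

In SMILES, each pair of matching ring-closure digits denotes one ring-closing bond; the number of such bonds equals the number of independent rings.
Ring-closure bonds here: 1.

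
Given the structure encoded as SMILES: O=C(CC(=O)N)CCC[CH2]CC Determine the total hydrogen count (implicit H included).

Walk through each heavy atom and fill implicit hydrogens from standard valence (C 4, N 3, O 2, S 2, halogen 1):
  atom 1: O, bond orders sum to 2 (valence 2) → 0 H
  atom 2: C, bond orders sum to 4 (valence 4) → 0 H
  atom 3: C, bond orders sum to 2 (valence 4) → 2 H
  atom 4: C, bond orders sum to 4 (valence 4) → 0 H
  atom 5: O, bond orders sum to 2 (valence 2) → 0 H
  atom 6: N, bond orders sum to 1 (valence 3) → 2 H
  atom 7: C, bond orders sum to 2 (valence 4) → 2 H
  atom 8: C, bond orders sum to 2 (valence 4) → 2 H
  atom 9: C, bond orders sum to 2 (valence 4) → 2 H
  atom 10: C with explicit H count 2
  atom 11: C, bond orders sum to 2 (valence 4) → 2 H
  atom 12: C, bond orders sum to 1 (valence 4) → 3 H
Total hydrogens: 17.

17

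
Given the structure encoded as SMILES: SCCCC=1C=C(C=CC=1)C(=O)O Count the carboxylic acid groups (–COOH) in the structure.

1

The carboxylic acid motif appears at heavy-atom position 11 in the SMILES.
Other groups present: 1 thiol.
Carboxylic acid count: 1.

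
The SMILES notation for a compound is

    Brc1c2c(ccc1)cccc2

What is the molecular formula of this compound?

C10H7Br

Walk through each heavy atom and fill implicit hydrogens from standard valence (C 4, N 3, O 2, S 2, halogen 1); for lowercase aromatic atoms, an aromatic c carries 1 H when it has two neighbours and 0 H with three, and aromatic n carries 0 H:
  atom 1: Br (halogen, monovalent) → 0 H
  atom 2: aromatic c, 3 neighbours → 0 H
  atom 3: aromatic c, 3 neighbours → 0 H
  atom 4: aromatic c, 3 neighbours → 0 H
  atom 5: aromatic c, 2 neighbours → 1 H
  atom 6: aromatic c, 2 neighbours → 1 H
  atom 7: aromatic c, 2 neighbours → 1 H
  atom 8: aromatic c, 2 neighbours → 1 H
  atom 9: aromatic c, 2 neighbours → 1 H
  atom 10: aromatic c, 2 neighbours → 1 H
  atom 11: aromatic c, 2 neighbours → 1 H
Totals → C:10, H:7, Br:1.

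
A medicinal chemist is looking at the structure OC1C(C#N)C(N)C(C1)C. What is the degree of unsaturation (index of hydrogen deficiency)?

3

Degree of unsaturation = (number of rings) + (number of π bonds).
Ring closures in the SMILES: 1.
π bonds: 1 triple bond (each 2 DoU) → 2 DoU from unsaturation.
Total DoU = 1 + 2 = 3.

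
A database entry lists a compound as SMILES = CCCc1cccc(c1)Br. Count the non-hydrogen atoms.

Every atom symbol written in the SMILES (organic subset) is one heavy atom; implicit H are not written.
Heavy atoms by element → Br:1, C:9.
Total: 10.

10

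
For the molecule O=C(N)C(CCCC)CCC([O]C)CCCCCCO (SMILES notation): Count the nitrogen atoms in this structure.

1

Scan the SMILES for N atoms (remember two-letter symbols like Cl and Br are single atoms).
Nitrogen count: 1.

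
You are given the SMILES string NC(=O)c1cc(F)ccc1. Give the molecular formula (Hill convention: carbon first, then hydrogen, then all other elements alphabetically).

Walk through each heavy atom and fill implicit hydrogens from standard valence (C 4, N 3, O 2, S 2, halogen 1); for lowercase aromatic atoms, an aromatic c carries 1 H when it has two neighbours and 0 H with three, and aromatic n carries 0 H:
  atom 1: N, bond orders sum to 1 (valence 3) → 2 H
  atom 2: C, bond orders sum to 4 (valence 4) → 0 H
  atom 3: O, bond orders sum to 2 (valence 2) → 0 H
  atom 4: aromatic c, 3 neighbours → 0 H
  atom 5: aromatic c, 2 neighbours → 1 H
  atom 6: aromatic c, 3 neighbours → 0 H
  atom 7: F (halogen, monovalent) → 0 H
  atom 8: aromatic c, 2 neighbours → 1 H
  atom 9: aromatic c, 2 neighbours → 1 H
  atom 10: aromatic c, 2 neighbours → 1 H
Totals → C:7, H:6, F:1, N:1, O:1.

C7H6FNO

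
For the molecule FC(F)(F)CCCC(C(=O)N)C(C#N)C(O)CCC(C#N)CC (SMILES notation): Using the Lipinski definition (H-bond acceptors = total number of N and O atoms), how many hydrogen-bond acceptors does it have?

5

N atoms: 3; O atoms: 2.
Lipinski HBA = 3 + 2 = 5.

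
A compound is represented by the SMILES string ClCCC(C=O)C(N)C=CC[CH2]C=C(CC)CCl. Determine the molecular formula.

C14H23Cl2NO

Walk through each heavy atom and fill implicit hydrogens from standard valence (C 4, N 3, O 2, S 2, halogen 1):
  atom 1: Cl (halogen, monovalent) → 0 H
  atom 2: C, bond orders sum to 2 (valence 4) → 2 H
  atom 3: C, bond orders sum to 2 (valence 4) → 2 H
  atom 4: C, bond orders sum to 3 (valence 4) → 1 H
  atom 5: C, bond orders sum to 3 (valence 4) → 1 H
  atom 6: O, bond orders sum to 2 (valence 2) → 0 H
  atom 7: C, bond orders sum to 3 (valence 4) → 1 H
  atom 8: N, bond orders sum to 1 (valence 3) → 2 H
  atom 9: C, bond orders sum to 3 (valence 4) → 1 H
  atom 10: C, bond orders sum to 3 (valence 4) → 1 H
  atom 11: C, bond orders sum to 2 (valence 4) → 2 H
  atom 12: C with explicit H count 2
  atom 13: C, bond orders sum to 3 (valence 4) → 1 H
  atom 14: C, bond orders sum to 4 (valence 4) → 0 H
  atom 15: C, bond orders sum to 2 (valence 4) → 2 H
  atom 16: C, bond orders sum to 1 (valence 4) → 3 H
  atom 17: C, bond orders sum to 2 (valence 4) → 2 H
  atom 18: Cl (halogen, monovalent) → 0 H
Totals → C:14, H:23, Cl:2, N:1, O:1.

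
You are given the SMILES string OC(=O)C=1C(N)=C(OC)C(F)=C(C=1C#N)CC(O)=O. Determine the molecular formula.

C11H9FN2O5

Walk through each heavy atom and fill implicit hydrogens from standard valence (C 4, N 3, O 2, S 2, halogen 1):
  atom 1: O, bond orders sum to 1 (valence 2) → 1 H
  atom 2: C, bond orders sum to 4 (valence 4) → 0 H
  atom 3: O, bond orders sum to 2 (valence 2) → 0 H
  atom 4: C, bond orders sum to 4 (valence 4) → 0 H
  atom 5: C, bond orders sum to 4 (valence 4) → 0 H
  atom 6: N, bond orders sum to 1 (valence 3) → 2 H
  atom 7: C, bond orders sum to 4 (valence 4) → 0 H
  atom 8: O, bond orders sum to 2 (valence 2) → 0 H
  atom 9: C, bond orders sum to 1 (valence 4) → 3 H
  atom 10: C, bond orders sum to 4 (valence 4) → 0 H
  atom 11: F (halogen, monovalent) → 0 H
  atom 12: C, bond orders sum to 4 (valence 4) → 0 H
  atom 13: C, bond orders sum to 4 (valence 4) → 0 H
  atom 14: C, bond orders sum to 4 (valence 4) → 0 H
  atom 15: N, bond orders sum to 3 (valence 3) → 0 H
  atom 16: C, bond orders sum to 2 (valence 4) → 2 H
  atom 17: C, bond orders sum to 4 (valence 4) → 0 H
  atom 18: O, bond orders sum to 1 (valence 2) → 1 H
  atom 19: O, bond orders sum to 2 (valence 2) → 0 H
Totals → C:11, H:9, F:1, N:2, O:5.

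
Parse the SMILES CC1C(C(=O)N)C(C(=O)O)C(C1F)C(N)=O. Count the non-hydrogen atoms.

16

Every atom symbol written in the SMILES (organic subset) is one heavy atom; implicit H are not written.
Heavy atoms by element → C:9, F:1, N:2, O:4.
Total: 16.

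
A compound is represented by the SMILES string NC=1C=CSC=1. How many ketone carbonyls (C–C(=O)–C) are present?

Scan the SMILES for the ketone motif — none present.
Groups that are present: 1 primary amine.

0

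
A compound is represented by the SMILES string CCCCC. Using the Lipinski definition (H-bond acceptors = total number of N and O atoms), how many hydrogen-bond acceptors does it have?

0

N atoms: 0; O atoms: 0.
Lipinski HBA = 0 + 0 = 0.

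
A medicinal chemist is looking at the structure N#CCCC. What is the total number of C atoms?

4

Count every carbon token in the SMILES (each C, including those in ring-closure positions and inside branches).
Carbon count: 4.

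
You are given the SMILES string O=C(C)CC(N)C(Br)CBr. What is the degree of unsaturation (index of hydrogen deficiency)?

1

Degree of unsaturation = (number of rings) + (number of π bonds).
Ring closures in the SMILES: 0.
π bonds: 1 double bond (each 1 DoU) → 1 DoU from unsaturation.
Total DoU = 0 + 1 = 1.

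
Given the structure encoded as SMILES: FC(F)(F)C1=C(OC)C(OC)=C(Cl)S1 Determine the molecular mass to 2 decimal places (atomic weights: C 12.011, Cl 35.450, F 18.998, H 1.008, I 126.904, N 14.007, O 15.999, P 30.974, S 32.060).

First, the molecular formula is C7H6ClF3O2S (counting implicit H from valence).
  C: 7 × 12.011 = 84.077
  Cl: 1 × 35.450 = 35.450
  F: 3 × 18.998 = 56.994
  H: 6 × 1.008 = 6.048
  O: 2 × 15.999 = 31.998
  S: 1 × 32.060 = 32.060
Sum: 7×12.011 + 1×35.450 + 3×18.998 + 6×1.008 + 2×15.999 + 1×32.060 = 246.627 → 246.63 g/mol.

246.63 g/mol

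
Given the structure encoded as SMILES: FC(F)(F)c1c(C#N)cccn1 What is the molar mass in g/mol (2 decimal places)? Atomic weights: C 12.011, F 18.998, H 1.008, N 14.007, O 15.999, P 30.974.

172.11 g/mol

First, the molecular formula is C7H3F3N2 (counting implicit H from valence).
  C: 7 × 12.011 = 84.077
  F: 3 × 18.998 = 56.994
  H: 3 × 1.008 = 3.024
  N: 2 × 14.007 = 28.014
Sum: 7×12.011 + 3×18.998 + 3×1.008 + 2×14.007 = 172.109 → 172.11 g/mol.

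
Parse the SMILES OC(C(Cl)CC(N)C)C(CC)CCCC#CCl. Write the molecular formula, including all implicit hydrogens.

C13H23Cl2NO

Walk through each heavy atom and fill implicit hydrogens from standard valence (C 4, N 3, O 2, S 2, halogen 1):
  atom 1: O, bond orders sum to 1 (valence 2) → 1 H
  atom 2: C, bond orders sum to 3 (valence 4) → 1 H
  atom 3: C, bond orders sum to 3 (valence 4) → 1 H
  atom 4: Cl (halogen, monovalent) → 0 H
  atom 5: C, bond orders sum to 2 (valence 4) → 2 H
  atom 6: C, bond orders sum to 3 (valence 4) → 1 H
  atom 7: N, bond orders sum to 1 (valence 3) → 2 H
  atom 8: C, bond orders sum to 1 (valence 4) → 3 H
  atom 9: C, bond orders sum to 3 (valence 4) → 1 H
  atom 10: C, bond orders sum to 2 (valence 4) → 2 H
  atom 11: C, bond orders sum to 1 (valence 4) → 3 H
  atom 12: C, bond orders sum to 2 (valence 4) → 2 H
  atom 13: C, bond orders sum to 2 (valence 4) → 2 H
  atom 14: C, bond orders sum to 2 (valence 4) → 2 H
  atom 15: C, bond orders sum to 4 (valence 4) → 0 H
  atom 16: C, bond orders sum to 4 (valence 4) → 0 H
  atom 17: Cl (halogen, monovalent) → 0 H
Totals → C:13, H:23, Cl:2, N:1, O:1.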